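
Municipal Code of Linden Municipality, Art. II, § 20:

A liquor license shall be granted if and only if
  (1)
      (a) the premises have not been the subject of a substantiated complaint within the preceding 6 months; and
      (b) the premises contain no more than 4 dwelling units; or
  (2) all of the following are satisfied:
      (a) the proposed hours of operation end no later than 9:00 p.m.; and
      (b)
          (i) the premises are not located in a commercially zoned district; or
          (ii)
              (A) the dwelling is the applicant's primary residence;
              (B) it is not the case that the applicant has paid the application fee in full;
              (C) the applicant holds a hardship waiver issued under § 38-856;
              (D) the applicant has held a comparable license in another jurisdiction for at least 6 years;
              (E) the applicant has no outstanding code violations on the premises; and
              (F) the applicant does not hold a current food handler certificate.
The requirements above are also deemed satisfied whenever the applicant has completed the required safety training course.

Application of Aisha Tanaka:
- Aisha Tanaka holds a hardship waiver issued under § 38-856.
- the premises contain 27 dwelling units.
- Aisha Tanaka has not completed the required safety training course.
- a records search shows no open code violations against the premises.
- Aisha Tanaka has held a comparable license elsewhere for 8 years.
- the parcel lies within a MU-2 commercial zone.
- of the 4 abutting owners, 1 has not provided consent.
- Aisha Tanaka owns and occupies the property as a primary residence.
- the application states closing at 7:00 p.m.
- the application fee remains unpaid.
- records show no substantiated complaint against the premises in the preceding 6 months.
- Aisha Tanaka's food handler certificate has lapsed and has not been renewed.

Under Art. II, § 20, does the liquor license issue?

(a) no complaint in 6 mo. — satisfied.
(b) ≤ 4 units — not satisfied.
So (1) is not satisfied (T AND F).
(a) closes by 9 p.m. — satisfied.
(i) not (commercially zoned) — not met.
(A) primary residence — met.
(B) not (fee paid) — met.
(C) hardship waiver — met.
(D) prior license ≥ 6 yr — met.
(E) no code violations — met.
(F) not (food handler cert.) — holds.
So (ii) is satisfied (T AND T AND T AND T AND T AND T).
So (b) is satisfied (F OR T).
(2): T AND T → true.
Overall: F OR T → true.
Exception (safety training) — not satisfied.
Result: main true OR exception false → true.

Yes — granted.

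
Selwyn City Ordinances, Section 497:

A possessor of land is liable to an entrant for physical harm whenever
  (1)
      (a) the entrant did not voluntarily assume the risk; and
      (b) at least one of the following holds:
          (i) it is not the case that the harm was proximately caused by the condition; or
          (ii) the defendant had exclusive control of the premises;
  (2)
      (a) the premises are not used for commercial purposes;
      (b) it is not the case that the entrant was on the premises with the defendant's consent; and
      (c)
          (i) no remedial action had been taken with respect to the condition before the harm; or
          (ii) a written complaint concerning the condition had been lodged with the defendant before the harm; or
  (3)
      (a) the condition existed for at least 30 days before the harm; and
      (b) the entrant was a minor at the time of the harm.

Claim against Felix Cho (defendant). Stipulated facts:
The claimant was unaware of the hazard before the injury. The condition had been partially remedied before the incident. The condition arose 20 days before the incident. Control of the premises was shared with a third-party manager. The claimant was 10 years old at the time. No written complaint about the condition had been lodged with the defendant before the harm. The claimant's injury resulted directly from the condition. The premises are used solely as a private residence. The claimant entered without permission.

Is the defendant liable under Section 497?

No — not liable.

(a) no assumed risk — holds.
(i) not (proximate cause) — not satisfied.
(ii) exclusive control — not met.
(b): F OR F → false.
(1) = T AND F = false.
(a) not (commercial use) — satisfied.
(b) not (consent to enter) — satisfied.
(i) no remedial action — not met.
(ii) complaint lodged — fails.
(c) = F OR F = false.
So (2) is not satisfied (T AND T AND F).
(a) condition ≥30 days old — fails.
(b) entrant a minor — met.
(3) = F AND T = false.
So Overall is not satisfied (F OR F OR F).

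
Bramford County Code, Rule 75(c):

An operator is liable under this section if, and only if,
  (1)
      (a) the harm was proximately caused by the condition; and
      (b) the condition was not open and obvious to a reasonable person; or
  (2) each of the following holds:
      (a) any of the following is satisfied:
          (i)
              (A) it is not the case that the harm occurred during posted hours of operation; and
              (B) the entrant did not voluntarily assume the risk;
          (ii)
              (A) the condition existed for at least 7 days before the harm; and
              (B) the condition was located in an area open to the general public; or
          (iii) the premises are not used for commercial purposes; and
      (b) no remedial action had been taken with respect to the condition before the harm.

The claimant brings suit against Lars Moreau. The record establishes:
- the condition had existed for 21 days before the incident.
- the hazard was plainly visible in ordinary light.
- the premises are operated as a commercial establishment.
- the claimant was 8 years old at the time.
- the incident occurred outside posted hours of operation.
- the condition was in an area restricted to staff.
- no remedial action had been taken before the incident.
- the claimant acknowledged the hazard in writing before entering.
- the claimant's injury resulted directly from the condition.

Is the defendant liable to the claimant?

No — not liable.

(a) proximate cause — met.
(b) not open/obvious — fails.
(1): T AND F → false.
(A) not (during posted hours) — satisfied.
(B) no assumed risk — not satisfied.
(i): T AND F → false.
(A) condition ≥7 days old — holds.
(B) public area — not met.
(ii) = T AND F = false.
(iii) not (commercial use) — fails.
(a) = F OR F OR F = false.
(b) no remedial action — satisfied.
(2): F AND T → false.
Overall = F OR F = false.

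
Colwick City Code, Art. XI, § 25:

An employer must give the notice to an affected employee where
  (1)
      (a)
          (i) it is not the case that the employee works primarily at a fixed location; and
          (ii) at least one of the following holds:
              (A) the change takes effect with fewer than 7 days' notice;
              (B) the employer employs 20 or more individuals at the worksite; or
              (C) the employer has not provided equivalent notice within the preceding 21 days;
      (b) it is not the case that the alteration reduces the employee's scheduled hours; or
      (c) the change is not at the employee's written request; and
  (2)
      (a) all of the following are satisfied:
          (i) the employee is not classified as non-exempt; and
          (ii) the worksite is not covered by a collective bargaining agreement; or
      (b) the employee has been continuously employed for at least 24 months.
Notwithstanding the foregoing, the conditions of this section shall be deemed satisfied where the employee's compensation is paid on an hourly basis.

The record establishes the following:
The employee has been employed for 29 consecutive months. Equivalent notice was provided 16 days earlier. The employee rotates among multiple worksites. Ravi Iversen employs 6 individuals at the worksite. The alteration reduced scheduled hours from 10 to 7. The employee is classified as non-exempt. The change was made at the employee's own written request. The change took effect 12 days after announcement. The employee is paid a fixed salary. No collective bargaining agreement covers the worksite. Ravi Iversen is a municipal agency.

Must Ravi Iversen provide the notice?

(i) not (fixed location) — holds.
(A) < 7 days' notice — not met.
(B) ≥ 20 at site — fails.
(C) no recent notice — fails.
So (ii) is not satisfied (F OR F OR F).
(a): T AND F → false.
(b) not (hours reduced) — not satisfied.
(c) not employee-requested — fails.
(1): F OR F OR F → false.
(i) not (non-exempt) — fails.
(ii) no CBA — holds.
So (a) is not satisfied (F AND T).
(b) tenure ≥ 24 mo. — satisfied.
(2) = F OR T = true.
So Overall is not satisfied (F AND T).
Exception (hourly-paid) — not satisfied.
Result: main false OR exception false → false.

No — not required.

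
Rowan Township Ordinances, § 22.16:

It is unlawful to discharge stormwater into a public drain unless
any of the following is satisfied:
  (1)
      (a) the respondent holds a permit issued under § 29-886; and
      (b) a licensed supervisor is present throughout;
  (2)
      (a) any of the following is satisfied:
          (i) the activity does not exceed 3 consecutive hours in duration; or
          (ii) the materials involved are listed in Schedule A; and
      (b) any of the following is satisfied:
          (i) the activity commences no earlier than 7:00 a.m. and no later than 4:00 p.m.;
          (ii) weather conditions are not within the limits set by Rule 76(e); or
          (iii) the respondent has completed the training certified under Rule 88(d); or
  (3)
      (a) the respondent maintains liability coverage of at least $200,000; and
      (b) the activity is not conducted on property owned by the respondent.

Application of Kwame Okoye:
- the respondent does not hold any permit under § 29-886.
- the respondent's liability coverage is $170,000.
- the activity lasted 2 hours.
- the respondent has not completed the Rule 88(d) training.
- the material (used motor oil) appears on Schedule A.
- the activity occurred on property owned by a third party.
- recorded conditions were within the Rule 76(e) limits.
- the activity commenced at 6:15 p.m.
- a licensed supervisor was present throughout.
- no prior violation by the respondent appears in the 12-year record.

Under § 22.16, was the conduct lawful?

No — unlawful.

(a) holds permit — fails.
(b) supervisor present — satisfied.
(1) = F AND T = false.
(i) ≤ 3 hrs duration — satisfied.
(ii) Schedule A material — holds.
So (a) is satisfied (T OR T).
(i) start within hours — not satisfied.
(ii) not (weather ok) — not met.
(iii) training certified — fails.
(b) = F OR F OR F = false.
(2) = T AND F = false.
(a) coverage ≥ $200,000 — fails.
(b) not (own property) — met.
(3): F AND T → false.
Overall = F OR F OR F = false.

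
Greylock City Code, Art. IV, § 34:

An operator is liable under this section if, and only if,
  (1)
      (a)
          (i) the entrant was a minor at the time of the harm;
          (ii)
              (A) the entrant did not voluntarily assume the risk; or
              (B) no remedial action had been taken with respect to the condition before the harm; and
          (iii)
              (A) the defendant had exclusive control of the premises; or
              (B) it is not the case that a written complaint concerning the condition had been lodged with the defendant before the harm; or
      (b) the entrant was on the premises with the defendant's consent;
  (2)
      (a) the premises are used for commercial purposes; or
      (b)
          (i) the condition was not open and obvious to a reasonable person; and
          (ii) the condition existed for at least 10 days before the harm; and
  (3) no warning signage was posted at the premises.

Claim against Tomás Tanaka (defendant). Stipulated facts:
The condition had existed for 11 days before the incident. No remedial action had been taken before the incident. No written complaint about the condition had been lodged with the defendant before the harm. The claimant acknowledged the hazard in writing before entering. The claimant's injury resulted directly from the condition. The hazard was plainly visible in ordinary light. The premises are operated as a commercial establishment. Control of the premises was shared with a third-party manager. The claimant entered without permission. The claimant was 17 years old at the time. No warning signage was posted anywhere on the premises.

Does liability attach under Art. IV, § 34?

(i) entrant a minor — satisfied.
(A) no assumed risk — not satisfied.
(B) no remedial action — met.
(ii) = F OR T = true.
(A) exclusive control — not met.
(B) not (complaint lodged) — satisfied.
So (iii) is satisfied (F OR T).
(a): T AND T AND T → true.
(b) consent to enter — not met.
(1): T OR F → true.
(a) commercial use — satisfied.
(i) not open/obvious — not met.
(ii) condition ≥10 days old — met.
(b): F AND T → false.
(2): T OR F → true.
(3) no signage posted — holds.
Overall = T AND T AND T = true.

Yes — liable.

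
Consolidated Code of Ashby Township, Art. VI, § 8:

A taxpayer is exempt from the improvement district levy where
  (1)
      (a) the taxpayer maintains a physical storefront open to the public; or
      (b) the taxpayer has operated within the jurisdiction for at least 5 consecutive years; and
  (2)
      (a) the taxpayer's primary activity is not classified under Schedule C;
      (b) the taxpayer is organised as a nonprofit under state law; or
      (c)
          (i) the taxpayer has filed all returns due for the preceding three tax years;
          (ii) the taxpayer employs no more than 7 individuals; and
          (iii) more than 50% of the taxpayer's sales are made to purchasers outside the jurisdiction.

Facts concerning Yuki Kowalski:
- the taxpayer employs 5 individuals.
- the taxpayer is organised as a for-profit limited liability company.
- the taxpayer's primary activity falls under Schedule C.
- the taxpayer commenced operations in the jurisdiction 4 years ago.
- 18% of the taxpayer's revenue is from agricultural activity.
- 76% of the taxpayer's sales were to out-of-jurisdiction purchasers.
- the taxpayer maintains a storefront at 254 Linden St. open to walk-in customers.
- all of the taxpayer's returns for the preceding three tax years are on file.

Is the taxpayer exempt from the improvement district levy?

(a) has storefront — holds.
(b) ≥ 5 yrs in jurisdiction — not satisfied.
(1): T OR F → true.
(a) not (Schedule C activity) — not satisfied.
(b) nonprofit — not met.
(i) returns current — satisfied.
(ii) ≤ 7 employees — met.
(iii) >50% out-of-jur. sales — holds.
So (c) is satisfied (T AND T AND T).
(2) = F OR F OR T = true.
So Overall is satisfied (T AND T).

Yes — exempt.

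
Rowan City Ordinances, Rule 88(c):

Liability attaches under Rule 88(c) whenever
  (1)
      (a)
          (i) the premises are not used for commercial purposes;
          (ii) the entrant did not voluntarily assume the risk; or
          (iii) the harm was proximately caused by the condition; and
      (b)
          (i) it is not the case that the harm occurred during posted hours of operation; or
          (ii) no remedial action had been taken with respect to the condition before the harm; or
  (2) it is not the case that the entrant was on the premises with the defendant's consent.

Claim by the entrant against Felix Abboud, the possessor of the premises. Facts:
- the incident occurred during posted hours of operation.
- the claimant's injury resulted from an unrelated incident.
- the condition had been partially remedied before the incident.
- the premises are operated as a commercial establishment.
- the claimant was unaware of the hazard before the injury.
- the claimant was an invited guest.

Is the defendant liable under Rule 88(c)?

No — not liable.

(i) not (commercial use) — not satisfied.
(ii) no assumed risk — holds.
(iii) proximate cause — not met.
So (a) is satisfied (F OR T OR F).
(i) not (during posted hours) — fails.
(ii) no remedial action — fails.
(b): F OR F → false.
(1) = T AND F = false.
(2) not (consent to enter) — not met.
Overall = F OR F = false.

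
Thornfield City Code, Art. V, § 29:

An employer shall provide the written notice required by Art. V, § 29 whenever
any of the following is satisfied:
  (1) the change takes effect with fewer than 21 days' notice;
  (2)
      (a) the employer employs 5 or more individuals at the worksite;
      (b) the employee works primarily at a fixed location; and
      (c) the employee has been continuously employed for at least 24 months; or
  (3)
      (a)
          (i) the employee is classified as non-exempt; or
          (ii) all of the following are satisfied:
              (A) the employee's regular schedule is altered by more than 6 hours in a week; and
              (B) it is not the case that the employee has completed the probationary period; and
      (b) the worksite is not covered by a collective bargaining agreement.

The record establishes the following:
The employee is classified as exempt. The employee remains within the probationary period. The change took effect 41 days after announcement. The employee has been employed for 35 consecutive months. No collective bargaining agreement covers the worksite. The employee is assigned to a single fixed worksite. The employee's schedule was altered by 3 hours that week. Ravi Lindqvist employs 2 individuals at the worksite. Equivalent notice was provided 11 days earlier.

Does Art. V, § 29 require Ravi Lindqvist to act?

No — not required.

(1) < 21 days' notice — not met.
(a) ≥ 5 at site — not met.
(b) fixed location — satisfied.
(c) tenure ≥ 24 mo. — holds.
So (2) is not satisfied (F AND T AND T).
(i) non-exempt — not satisfied.
(A) schedule shift > 6h — not met.
(B) not (past probation) — met.
(ii) = F AND T = false.
(a): F OR F → false.
(b) no CBA — met.
(3): F AND T → false.
So Overall is not satisfied (F OR F OR F).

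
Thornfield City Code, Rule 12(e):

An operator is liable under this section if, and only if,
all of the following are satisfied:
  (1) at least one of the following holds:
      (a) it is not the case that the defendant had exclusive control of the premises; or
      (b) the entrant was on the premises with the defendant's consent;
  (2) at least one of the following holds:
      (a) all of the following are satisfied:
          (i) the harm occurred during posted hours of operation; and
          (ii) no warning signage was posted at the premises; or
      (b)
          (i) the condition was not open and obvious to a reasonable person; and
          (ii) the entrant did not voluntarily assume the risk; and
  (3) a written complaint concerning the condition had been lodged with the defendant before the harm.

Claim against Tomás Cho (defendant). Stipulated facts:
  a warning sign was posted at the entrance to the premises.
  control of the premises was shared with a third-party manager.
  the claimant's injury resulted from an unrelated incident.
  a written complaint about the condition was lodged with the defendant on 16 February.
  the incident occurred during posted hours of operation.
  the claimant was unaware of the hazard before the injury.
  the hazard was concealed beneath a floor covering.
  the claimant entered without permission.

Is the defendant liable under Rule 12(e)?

(a) not (exclusive control) — met.
(b) consent to enter — not satisfied.
(1) = T OR F = true.
(i) during posted hours — met.
(ii) no signage posted — fails.
(a) = T AND F = false.
(i) not open/obvious — met.
(ii) no assumed risk — met.
(b) = T AND T = true.
(2): F OR T → true.
(3) complaint lodged — holds.
So Overall is satisfied (T AND T AND T).

Yes — liable.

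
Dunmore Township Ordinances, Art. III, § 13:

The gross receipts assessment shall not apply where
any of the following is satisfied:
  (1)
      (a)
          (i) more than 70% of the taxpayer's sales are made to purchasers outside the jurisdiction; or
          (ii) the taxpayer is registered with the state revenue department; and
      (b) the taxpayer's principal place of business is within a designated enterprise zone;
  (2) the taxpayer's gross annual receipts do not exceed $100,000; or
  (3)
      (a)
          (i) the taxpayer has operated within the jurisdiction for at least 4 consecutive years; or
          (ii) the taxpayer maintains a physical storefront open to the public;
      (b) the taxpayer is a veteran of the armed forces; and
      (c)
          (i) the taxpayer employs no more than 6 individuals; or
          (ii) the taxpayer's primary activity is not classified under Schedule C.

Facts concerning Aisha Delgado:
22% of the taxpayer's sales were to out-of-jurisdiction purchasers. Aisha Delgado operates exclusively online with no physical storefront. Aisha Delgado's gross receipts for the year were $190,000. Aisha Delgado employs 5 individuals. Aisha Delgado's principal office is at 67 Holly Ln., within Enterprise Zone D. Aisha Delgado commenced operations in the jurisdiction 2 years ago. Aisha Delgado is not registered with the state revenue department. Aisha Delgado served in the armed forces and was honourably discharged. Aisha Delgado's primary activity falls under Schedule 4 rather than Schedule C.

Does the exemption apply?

(i) >70% out-of-jur. sales — not met.
(ii) state-registered — fails.
(a) = F OR F = false.
(b) in enterprise zone — holds.
So (1) is not satisfied (F AND T).
(2) receipts ≤ $100,000 — not satisfied.
(i) ≥ 4 yrs in jurisdiction — not met.
(ii) has storefront — not met.
(a) = F OR F = false.
(b) veteran — satisfied.
(i) ≤ 6 employees — met.
(ii) not (Schedule C activity) — met.
So (c) is satisfied (T OR T).
(3) = F AND T AND T = false.
Overall: F OR F OR F → false.

No — not exempt.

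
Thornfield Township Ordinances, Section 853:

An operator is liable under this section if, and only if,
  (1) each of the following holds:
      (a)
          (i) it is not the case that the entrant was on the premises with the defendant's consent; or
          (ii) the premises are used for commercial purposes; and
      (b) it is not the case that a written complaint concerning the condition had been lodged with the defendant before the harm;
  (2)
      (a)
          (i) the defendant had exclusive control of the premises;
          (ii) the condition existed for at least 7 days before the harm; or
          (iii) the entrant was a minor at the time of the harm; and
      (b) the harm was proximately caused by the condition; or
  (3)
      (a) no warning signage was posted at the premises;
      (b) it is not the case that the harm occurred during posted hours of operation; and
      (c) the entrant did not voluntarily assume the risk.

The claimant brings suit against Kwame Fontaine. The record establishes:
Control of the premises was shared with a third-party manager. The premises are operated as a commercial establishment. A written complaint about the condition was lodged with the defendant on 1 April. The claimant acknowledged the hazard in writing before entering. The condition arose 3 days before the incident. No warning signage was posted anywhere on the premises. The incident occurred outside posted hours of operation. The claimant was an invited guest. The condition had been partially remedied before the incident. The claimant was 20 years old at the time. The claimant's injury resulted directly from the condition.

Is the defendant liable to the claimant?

No — not liable.

(i) not (consent to enter) — not met.
(ii) commercial use — satisfied.
(a) = F OR T = true.
(b) not (complaint lodged) — fails.
So (1) is not satisfied (T AND F).
(i) exclusive control — fails.
(ii) condition ≥7 days old — not satisfied.
(iii) entrant a minor — not met.
(a) = F OR F OR F = false.
(b) proximate cause — met.
(2) = F AND T = false.
(a) no signage posted — met.
(b) not (during posted hours) — satisfied.
(c) no assumed risk — fails.
(3) = T AND T AND F = false.
So Overall is not satisfied (F OR F OR F).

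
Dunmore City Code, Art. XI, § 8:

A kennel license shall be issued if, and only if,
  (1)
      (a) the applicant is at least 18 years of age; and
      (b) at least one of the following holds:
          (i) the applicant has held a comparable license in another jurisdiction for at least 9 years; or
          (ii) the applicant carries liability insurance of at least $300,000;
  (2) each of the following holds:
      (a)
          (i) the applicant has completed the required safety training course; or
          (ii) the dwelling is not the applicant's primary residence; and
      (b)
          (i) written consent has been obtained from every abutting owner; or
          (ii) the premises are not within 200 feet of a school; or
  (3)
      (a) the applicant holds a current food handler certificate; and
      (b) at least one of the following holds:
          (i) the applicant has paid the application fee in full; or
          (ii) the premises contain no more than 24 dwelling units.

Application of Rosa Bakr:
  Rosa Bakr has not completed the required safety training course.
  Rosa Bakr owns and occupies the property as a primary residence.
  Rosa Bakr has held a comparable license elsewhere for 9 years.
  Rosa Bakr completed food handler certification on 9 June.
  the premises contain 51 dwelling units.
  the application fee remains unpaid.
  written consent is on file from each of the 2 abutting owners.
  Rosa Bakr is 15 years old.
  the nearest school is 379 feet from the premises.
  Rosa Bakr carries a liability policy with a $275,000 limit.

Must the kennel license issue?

No — denied.

(a) age ≥ 18 — fails.
(i) prior license ≥ 9 yr — met.
(ii) insurance ≥ $300,000 — not satisfied.
So (b) is satisfied (T OR F).
(1): F AND T → false.
(i) safety training — not met.
(ii) not (primary residence) — not satisfied.
So (a) is not satisfied (F OR F).
(i) all abutters consent — met.
(ii) ≥200 ft from school — holds.
So (b) is satisfied (T OR T).
(2): F AND T → false.
(a) food handler cert. — satisfied.
(i) fee paid — not met.
(ii) ≤ 24 units — not met.
(b): F OR F → false.
(3): T AND F → false.
Overall: F OR F OR F → false.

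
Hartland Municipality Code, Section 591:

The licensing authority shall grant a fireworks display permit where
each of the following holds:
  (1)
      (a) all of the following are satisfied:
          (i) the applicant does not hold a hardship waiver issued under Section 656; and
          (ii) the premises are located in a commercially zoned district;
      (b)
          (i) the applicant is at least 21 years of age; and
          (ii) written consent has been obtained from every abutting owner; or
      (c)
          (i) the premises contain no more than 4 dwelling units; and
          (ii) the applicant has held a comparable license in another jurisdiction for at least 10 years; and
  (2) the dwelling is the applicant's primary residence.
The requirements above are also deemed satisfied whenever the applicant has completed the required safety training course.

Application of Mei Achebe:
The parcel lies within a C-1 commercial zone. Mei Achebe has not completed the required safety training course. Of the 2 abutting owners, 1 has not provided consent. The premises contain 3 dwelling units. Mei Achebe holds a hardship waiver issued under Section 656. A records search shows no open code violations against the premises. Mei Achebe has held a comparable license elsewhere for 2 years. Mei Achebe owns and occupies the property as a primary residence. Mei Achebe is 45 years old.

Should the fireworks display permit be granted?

No — denied.

(i) not (hardship waiver) — not satisfied.
(ii) commercially zoned — satisfied.
(a): F AND T → false.
(i) age ≥ 21 — met.
(ii) all abutters consent — fails.
(b) = T AND F = false.
(i) ≤ 4 units — satisfied.
(ii) prior license ≥ 10 yr — not satisfied.
(c): T AND F → false.
(1) = F OR F OR F = false.
(2) primary residence — satisfied.
Overall: F AND T → false.
Exception (safety training) — not satisfied.
Result: main false OR exception false → false.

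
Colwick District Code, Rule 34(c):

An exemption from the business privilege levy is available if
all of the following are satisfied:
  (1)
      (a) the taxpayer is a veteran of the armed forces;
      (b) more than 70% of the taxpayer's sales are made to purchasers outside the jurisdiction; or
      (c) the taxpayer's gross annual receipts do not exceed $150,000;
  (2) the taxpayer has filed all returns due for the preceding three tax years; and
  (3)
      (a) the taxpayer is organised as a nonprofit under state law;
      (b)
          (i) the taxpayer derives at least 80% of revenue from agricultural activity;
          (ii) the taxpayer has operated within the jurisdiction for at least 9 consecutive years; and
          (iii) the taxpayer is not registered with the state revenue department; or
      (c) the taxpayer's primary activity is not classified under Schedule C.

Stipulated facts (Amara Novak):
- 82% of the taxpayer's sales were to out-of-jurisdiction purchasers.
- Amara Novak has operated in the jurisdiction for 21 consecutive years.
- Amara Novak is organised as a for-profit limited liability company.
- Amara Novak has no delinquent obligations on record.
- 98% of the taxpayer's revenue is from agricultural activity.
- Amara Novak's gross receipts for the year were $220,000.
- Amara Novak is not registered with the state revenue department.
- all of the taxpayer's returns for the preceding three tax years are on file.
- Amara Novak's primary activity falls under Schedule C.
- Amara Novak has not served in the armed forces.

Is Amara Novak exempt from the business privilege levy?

Yes — exempt.

(a) veteran — not met.
(b) >70% out-of-jur. sales — met.
(c) receipts ≤ $150,000 — fails.
(1): F OR T OR F → true.
(2) returns current — met.
(a) nonprofit — fails.
(i) ≥80% agricultural — satisfied.
(ii) ≥ 9 yrs in jurisdiction — satisfied.
(iii) not (state-registered) — holds.
(b) = T AND T AND T = true.
(c) not (Schedule C activity) — not met.
So (3) is satisfied (F OR T OR F).
Overall = T AND T AND T = true.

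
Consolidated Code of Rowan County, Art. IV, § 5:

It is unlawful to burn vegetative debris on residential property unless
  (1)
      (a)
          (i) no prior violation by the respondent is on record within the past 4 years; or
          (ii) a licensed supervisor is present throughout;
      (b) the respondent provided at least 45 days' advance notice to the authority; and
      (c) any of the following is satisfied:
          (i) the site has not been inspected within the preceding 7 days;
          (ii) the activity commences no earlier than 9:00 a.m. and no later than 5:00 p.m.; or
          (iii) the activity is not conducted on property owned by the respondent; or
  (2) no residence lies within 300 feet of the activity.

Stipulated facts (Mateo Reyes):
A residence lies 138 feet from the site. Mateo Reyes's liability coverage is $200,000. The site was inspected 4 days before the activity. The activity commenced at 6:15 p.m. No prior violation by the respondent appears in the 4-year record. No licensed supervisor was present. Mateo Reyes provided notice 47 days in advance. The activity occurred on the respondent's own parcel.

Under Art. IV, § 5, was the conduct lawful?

No — unlawful.

(i) no prior violation — met.
(ii) supervisor present — not met.
(a) = T OR F = true.
(b) ≥45 days' notice — met.
(i) not (site inspected) — not met.
(ii) start within hours — not met.
(iii) not (own property) — fails.
So (c) is not satisfied (F OR F OR F).
(1): T AND T AND F → false.
(2) no residence in 300 ft — not satisfied.
Overall: F OR F → false.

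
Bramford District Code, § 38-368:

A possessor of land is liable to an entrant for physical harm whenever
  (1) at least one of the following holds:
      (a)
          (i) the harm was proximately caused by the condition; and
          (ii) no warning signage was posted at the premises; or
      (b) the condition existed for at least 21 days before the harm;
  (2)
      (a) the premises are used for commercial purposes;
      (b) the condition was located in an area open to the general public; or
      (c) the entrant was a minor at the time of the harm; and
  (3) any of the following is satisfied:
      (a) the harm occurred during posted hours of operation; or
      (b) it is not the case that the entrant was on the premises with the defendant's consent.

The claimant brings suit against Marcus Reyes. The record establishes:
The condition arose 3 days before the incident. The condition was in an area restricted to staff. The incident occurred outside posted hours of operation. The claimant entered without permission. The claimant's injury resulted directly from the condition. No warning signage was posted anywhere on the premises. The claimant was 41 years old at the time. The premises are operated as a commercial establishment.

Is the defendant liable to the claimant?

(i) proximate cause — holds.
(ii) no signage posted — holds.
So (a) is satisfied (T AND T).
(b) condition ≥21 days old — fails.
So (1) is satisfied (T OR F).
(a) commercial use — met.
(b) public area — not met.
(c) entrant a minor — fails.
(2): T OR F OR F → true.
(a) during posted hours — not satisfied.
(b) not (consent to enter) — holds.
So (3) is satisfied (F OR T).
Overall = T AND T AND T = true.

Yes — liable.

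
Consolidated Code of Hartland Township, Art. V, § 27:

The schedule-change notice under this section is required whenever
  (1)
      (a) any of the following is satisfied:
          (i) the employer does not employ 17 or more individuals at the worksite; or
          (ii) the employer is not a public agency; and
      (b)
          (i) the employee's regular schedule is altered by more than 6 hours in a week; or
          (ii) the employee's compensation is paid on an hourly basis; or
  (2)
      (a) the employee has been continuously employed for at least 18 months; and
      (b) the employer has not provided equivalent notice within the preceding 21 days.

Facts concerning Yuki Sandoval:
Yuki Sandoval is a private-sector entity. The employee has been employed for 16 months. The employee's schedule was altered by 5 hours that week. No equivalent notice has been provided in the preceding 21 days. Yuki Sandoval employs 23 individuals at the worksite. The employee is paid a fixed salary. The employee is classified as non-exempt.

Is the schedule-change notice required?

No — not required.

(i) not (≥ 17 at site) — fails.
(ii) not (public agency) — holds.
(a): F OR T → true.
(i) schedule shift > 6h — not satisfied.
(ii) hourly-paid — fails.
(b) = F OR F = false.
So (1) is not satisfied (T AND F).
(a) tenure ≥ 18 mo. — not met.
(b) no recent notice — satisfied.
(2): F AND T → false.
Overall: F OR F → false.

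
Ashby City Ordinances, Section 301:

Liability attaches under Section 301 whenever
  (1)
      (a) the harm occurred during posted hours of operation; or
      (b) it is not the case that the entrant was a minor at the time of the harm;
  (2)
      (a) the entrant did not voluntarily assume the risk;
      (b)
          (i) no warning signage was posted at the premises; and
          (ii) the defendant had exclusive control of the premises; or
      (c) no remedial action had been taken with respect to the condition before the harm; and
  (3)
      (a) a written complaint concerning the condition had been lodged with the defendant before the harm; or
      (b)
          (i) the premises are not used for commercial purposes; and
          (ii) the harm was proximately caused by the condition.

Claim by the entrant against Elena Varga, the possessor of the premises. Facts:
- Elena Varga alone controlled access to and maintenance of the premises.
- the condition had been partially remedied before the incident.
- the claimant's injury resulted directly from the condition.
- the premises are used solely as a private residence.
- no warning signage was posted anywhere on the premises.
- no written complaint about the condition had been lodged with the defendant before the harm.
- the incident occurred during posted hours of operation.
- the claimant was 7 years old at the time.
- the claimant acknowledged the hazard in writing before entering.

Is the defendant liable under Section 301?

(a) during posted hours — met.
(b) not (entrant a minor) — not met.
(1): T OR F → true.
(a) no assumed risk — not met.
(i) no signage posted — holds.
(ii) exclusive control — satisfied.
(b): T AND T → true.
(c) no remedial action — not met.
So (2) is satisfied (F OR T OR F).
(a) complaint lodged — fails.
(i) not (commercial use) — holds.
(ii) proximate cause — satisfied.
So (b) is satisfied (T AND T).
(3): F OR T → true.
Overall: T AND T AND T → true.

Yes — liable.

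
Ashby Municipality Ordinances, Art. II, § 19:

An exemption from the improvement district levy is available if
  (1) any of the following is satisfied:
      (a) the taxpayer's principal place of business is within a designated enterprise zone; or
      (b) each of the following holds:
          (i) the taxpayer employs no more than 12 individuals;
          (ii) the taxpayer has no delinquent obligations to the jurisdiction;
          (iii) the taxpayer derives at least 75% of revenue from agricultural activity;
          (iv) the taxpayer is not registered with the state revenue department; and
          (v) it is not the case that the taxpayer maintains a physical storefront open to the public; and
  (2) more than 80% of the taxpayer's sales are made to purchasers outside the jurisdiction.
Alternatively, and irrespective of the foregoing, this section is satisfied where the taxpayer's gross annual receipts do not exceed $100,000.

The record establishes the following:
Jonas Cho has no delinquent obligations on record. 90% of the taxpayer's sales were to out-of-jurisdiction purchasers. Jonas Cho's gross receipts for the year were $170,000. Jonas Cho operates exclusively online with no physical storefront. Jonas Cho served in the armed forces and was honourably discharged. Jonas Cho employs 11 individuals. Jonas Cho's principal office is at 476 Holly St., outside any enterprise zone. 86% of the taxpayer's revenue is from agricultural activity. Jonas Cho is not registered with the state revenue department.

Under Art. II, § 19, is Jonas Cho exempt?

(a) in enterprise zone — not satisfied.
(i) ≤ 12 employees — satisfied.
(ii) no delinquency — satisfied.
(iii) ≥75% agricultural — satisfied.
(iv) not (state-registered) — satisfied.
(v) not (has storefront) — met.
(b): T AND T AND T AND T AND T → true.
So (1) is satisfied (F OR T).
(2) >80% out-of-jur. sales — satisfied.
Overall: T AND T → true.
Exception (receipts ≤ $100,000) — not satisfied.
Result: main true OR exception false → true.

Yes — exempt.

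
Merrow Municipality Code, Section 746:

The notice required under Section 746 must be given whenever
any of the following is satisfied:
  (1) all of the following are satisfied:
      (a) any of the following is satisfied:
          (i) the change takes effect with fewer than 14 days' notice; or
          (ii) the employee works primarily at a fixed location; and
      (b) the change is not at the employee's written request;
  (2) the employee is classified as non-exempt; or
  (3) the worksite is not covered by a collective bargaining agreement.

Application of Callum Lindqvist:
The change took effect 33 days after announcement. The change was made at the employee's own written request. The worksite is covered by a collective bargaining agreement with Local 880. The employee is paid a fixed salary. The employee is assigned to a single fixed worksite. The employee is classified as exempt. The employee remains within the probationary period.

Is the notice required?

No — not required.

(i) < 14 days' notice — not met.
(ii) fixed location — met.
(a): F OR T → true.
(b) not employee-requested — not met.
So (1) is not satisfied (T AND F).
(2) non-exempt — not satisfied.
(3) no CBA — fails.
Overall = F OR F OR F = false.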